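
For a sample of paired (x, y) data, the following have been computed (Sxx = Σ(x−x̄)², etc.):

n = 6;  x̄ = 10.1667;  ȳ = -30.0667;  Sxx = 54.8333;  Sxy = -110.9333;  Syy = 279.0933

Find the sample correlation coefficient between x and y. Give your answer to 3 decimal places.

r = Sxy/√(Sxx·Syy) = -110.9333/√(15303.606647) = -110.9333/123.707747 = -0.896737

-0.897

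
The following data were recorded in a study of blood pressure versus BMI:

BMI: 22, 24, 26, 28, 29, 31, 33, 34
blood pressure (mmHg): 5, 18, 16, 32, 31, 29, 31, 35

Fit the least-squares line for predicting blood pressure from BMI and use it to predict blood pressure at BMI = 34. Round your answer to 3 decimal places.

n = 8, Σx = 227, Σy = 197, Σxy = 5865, Σx² = 6567
Sxx = Σx² − (Σx)²/n = 6567 − 6441.125 = 125.875
Sxy = Σxy − (Σx)(Σy)/n = 5865 − 5589.875 = 275.125
b = Sxy/Sxx = 275.125/125.875 = 2.185700
a = ȳ − b·x̄ = 24.625 − 2.185700·28.375 = -37.394240
ŷ(34) = a + b·34 = -37.394240 + 2.185700·34 = 36.919563

36.920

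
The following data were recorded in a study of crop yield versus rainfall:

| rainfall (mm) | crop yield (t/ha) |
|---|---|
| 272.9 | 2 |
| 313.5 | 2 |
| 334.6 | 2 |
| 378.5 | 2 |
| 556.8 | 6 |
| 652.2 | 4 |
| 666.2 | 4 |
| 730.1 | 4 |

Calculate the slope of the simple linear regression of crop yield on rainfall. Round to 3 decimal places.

0.006

n = 8, Σx = 3904.8, Σy = 26, Σxy = 14133.8, Σx² = 2140235.6
Sxx = Σx² − (Σx)²/n = 2140235.6 − 1905932.88 = 234302.72
Sxy = Σxy − (Σx)(Σy)/n = 14133.8 − 12690.6 = 1443.2
b = Sxy/Sxx = 1443.2/234302.72 = 0.006160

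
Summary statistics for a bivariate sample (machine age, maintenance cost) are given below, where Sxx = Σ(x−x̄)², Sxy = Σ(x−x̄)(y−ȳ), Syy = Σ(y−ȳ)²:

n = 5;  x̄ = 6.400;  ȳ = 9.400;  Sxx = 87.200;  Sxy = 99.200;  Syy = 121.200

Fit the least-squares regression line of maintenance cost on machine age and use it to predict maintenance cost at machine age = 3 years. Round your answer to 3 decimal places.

b = Sxy/Sxx = 99.2/87.2 = 1.137615
a = ȳ − b·x̄ = 9.4 − 1.137615·6.4 = 2.119266
ŷ(3) = a + b·3 = 2.119266 + 1.137615·3 = 5.532110

5.532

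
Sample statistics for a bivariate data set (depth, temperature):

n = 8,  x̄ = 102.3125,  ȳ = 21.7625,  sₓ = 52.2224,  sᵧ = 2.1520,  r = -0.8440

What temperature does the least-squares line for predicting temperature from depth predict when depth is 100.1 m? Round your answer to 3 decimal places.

b = r · sᵧ/sₓ = -0.844 · 2.152/52.2224 = -0.034780
a = ȳ − b·x̄ = 21.7625 − (-0.034780)·102.3125 = 25.320915
ŷ(100.1) = a + b·100.1 = 25.320915 + (-0.034780)·100.1 = 21.839450

21.839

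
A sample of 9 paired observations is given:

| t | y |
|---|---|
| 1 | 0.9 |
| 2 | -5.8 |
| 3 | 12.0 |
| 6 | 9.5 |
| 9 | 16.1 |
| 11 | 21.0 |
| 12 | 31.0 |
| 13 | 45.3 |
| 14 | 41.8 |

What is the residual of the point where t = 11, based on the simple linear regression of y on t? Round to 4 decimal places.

-8.1396

n = 9, Σx = 71, Σy = 171.8, Σxy = 2004.3, Σx² = 761
Sxx = Σx² − (Σx)²/n = 761 − 560.111111 = 200.888889
Sxy = Σxy − (Σx)(Σy)/n = 2004.3 − 1355.311111 = 648.988889
b = Sxy/Sxx = 648.988889/200.888889 = 3.230586
a = ȳ − b·x̄ = 19.088889 − 3.230586·7.888889 = -6.396847
ŷ(11) = -6.396847 + 3.230586·11 = 29.139602
residual = y − ŷ = 21.0 − 29.139602 = -8.139602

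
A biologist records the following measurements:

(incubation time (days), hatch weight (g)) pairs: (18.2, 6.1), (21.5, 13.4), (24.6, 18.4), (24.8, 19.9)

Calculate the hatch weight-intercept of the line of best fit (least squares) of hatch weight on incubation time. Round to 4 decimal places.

-29.9540

n = 4, Σx = 89.1, Σy = 57.8, Σxy = 1345.28, Σx² = 2013.69
Sxx = Σx² − (Σx)²/n = 2013.69 − 1984.7025 = 28.9875
Sxy = Σxy − (Σx)(Σy)/n = 1345.28 − 1287.495 = 57.785
b = Sxy/Sxx = 57.785/28.9875 = 1.993445
a = ȳ − b·x̄ = 14.45 − 1.993445·22.275 = -29.953997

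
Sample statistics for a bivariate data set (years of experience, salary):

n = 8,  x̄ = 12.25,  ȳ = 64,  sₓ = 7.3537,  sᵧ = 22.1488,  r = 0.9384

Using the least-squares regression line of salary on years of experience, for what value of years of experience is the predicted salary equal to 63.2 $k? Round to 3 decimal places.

11.967

b = r · sᵧ/sₓ = 0.9384 · 22.1488/7.3537 = 2.826391
a = ȳ − b·x̄ = 64 − 2.826391·12.25 = 29.376706
Set a + b·x = 63.2: x = (63.2 − 29.376706) / 2.826391 = 11.966954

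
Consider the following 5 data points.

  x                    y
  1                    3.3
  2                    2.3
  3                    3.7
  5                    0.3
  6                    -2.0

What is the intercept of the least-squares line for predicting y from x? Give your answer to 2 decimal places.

4.95

n = 5, Σx = 17, Σy = 7.6, Σxy = 8.5, Σx² = 75
Sxx = Σx² − (Σx)²/n = 75 − 57.8 = 17.2
Sxy = Σxy − (Σx)(Σy)/n = 8.5 − 25.84 = -17.34
b = Sxy/Sxx = -17.34/17.2 = -1.008140
a = ȳ − b·x̄ = 1.52 − (-1.008140)·3.4 = 4.947674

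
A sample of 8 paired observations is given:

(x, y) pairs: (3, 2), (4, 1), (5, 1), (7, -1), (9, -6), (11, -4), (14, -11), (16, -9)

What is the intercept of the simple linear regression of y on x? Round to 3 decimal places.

n = 8, Σx = 69, Σy = -27, Σxy = -388, Σx² = 753
Sxx = Σx² − (Σx)²/n = 753 − 595.125 = 157.875
Sxy = Σxy − (Σx)(Σy)/n = -388 − (-232.875) = -155.125
b = Sxy/Sxx = -155.125/157.875 = -0.982581
a = ȳ − b·x̄ = -3.375 − (-0.982581)·8.625 = 5.099762

5.100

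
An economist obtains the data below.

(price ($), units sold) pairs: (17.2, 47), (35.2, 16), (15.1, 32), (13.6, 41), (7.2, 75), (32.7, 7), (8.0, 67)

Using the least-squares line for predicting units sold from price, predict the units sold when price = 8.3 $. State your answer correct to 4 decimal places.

n = 7, Σx = 129, Σy = 285, Σxy = 3717.3, Σx² = 3132.98
Sxx = Σx² − (Σx)²/n = 3132.98 − 2377.285714 = 755.694286
Sxy = Σxy − (Σx)(Σy)/n = 3717.3 − 5252.142857 = -1534.842857
b = Sxy/Sxx = -1534.842857/755.694286 = -2.031037
a = ȳ − b·x̄ = 40.714286 − (-2.031037)·18.428571 = 78.143391
ŷ(8.3) = a + b·8.3 = 78.143391 + (-2.031037)·8.3 = 61.285786

61.2858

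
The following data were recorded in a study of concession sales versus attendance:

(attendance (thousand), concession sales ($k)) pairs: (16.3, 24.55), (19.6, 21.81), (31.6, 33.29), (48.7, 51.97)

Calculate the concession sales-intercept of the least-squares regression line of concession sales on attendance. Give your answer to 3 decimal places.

n = 4, Σx = 116.2, Σy = 131.62, Σxy = 4410.544, Σx² = 4020.1
Sxx = Σx² − (Σx)²/n = 4020.1 − 3375.61 = 644.49
Sxy = Σxy − (Σx)(Σy)/n = 4410.544 − 3823.561 = 586.983
b = Sxy/Sxx = 586.983/644.49 = 0.910771
a = ȳ − b·x̄ = 32.905 − 0.910771·29.05 = 6.447094

6.447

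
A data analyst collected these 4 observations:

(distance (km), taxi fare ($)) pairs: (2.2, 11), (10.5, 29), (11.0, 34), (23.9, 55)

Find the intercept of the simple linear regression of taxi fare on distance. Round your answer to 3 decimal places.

n = 4, Σx = 47.6, Σy = 129, Σxy = 2017.2, Σx² = 807.3
Sxx = Σx² − (Σx)²/n = 807.3 − 566.44 = 240.86
Sxy = Σxy − (Σx)(Σy)/n = 2017.2 − 1535.1 = 482.1
b = Sxy/Sxx = 482.1/240.86 = 2.001578
a = ȳ − b·x̄ = 32.25 − 2.001578·11.9 = 8.431226

8.431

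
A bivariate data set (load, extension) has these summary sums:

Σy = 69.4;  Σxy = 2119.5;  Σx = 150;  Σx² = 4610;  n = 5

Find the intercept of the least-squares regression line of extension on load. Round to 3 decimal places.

Sxx = Σx² − (Σx)²/n = 4610 − 4500 = 110
Sxy = Σxy − (Σx)(Σy)/n = 2119.5 − 2082 = 37.5
b = Sxy/Sxx = 37.5/110 = 0.340909
a = ȳ − b·x̄ = 13.88 − 0.340909·30 = 3.652727

3.653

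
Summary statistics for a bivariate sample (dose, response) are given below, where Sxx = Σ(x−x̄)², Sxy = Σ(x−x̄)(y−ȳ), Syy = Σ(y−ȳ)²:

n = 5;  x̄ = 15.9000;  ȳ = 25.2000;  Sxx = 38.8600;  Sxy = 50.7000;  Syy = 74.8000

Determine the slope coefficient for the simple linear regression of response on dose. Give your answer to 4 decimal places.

b = Sxy/Sxx = 50.7/38.86 = 1.304683

1.3047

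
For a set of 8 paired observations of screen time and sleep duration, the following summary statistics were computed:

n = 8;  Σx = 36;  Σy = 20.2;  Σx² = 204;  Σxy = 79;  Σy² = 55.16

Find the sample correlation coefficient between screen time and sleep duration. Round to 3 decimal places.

-0.901

Sxx = Σx² − (Σx)²/n = 204 − 162 = 42
Sxy = Σxy − (Σx)(Σy)/n = 79 − 90.9 = -11.9
Syy = Σy² − (Σy)²/n = 55.16 − 51.005 = 4.155
r = Sxy/√(Sxx·Syy) = -11.9/√(174.51) = -11.9/13.210223 = -0.900817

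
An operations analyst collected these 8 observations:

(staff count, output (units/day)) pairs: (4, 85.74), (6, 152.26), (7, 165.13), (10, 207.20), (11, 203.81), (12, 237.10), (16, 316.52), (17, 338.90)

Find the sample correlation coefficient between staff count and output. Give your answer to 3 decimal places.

0.988

n = 8, Σx = 83, Σy = 1706.66, Σxy = 20397.16, Σx² = 1011, Σy² = 413527.2586
Sxx = Σx² − (Σx)²/n = 1011 − 861.125 = 149.875
Sxy = Σxy − (Σx)(Σy)/n = 20397.16 − 17706.5975 = 2690.5625
Syy = Σy² − (Σy)²/n = 413527.2586 − 364086.04445 = 49441.21415
r = Sxy/√(Sxx·Syy) = 2690.5625/√(7410001.970731) = 2690.5625/2722.131880 = 0.988403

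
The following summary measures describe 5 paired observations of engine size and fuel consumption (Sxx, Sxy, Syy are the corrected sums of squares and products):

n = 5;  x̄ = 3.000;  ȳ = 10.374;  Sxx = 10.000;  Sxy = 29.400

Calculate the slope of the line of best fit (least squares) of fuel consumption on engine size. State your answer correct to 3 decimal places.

b = Sxy/Sxx = 29.4/10 = 2.94

2.940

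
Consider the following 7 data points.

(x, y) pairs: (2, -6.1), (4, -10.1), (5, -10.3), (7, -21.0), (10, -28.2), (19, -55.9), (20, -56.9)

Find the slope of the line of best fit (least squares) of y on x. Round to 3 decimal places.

n = 7, Σx = 67, Σy = -188.5, Σxy = -2733.2, Σx² = 955
Sxx = Σx² − (Σx)²/n = 955 − 641.285714 = 313.714286
Sxy = Σxy − (Σx)(Σy)/n = -2733.2 − (-1804.214286) = -928.985714
b = Sxy/Sxx = -928.985714/313.714286 = -2.961248

-2.961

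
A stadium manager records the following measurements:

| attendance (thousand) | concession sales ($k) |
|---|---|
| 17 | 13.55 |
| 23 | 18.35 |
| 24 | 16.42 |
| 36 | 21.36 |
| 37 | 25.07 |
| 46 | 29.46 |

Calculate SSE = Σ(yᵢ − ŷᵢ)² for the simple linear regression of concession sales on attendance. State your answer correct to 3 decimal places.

n = 6, Σx = 183, Σy = 124.21, Σxy = 4098.19, Σx² = 6175, Σy² = 2742.5875
Sxx = Σx² − (Σx)²/n = 6175 − 5581.5 = 593.5
Sxy = Σxy − (Σx)(Σy)/n = 4098.19 − 3788.405 = 309.785
Syy = Σy² − (Σy)²/n = 2742.5875 − 2571.354017 = 171.233483
b = Sxy/Sxx = 309.785/593.5 = 0.521963
SSE = Syy − b·Sxy = 171.233483 − 0.521963·309.785 = 9.537197

9.537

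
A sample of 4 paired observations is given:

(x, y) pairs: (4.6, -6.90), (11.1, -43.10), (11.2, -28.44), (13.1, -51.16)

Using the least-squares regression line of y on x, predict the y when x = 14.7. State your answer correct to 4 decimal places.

n = 4, Σx = 40, Σy = -129.6, Σxy = -1498.874, Σx² = 441.42
Sxx = Σx² − (Σx)²/n = 441.42 − 400 = 41.42
Sxy = Σxy − (Σx)(Σy)/n = -1498.874 − (-1296) = -202.874
b = Sxy/Sxx = -202.874/41.42 = -4.897972
a = ȳ − b·x̄ = -32.4 − (-4.897972)·10 = 16.579720
ŷ(14.7) = a + b·14.7 = 16.579720 + (-4.897972)·14.7 = -55.420468

-55.4205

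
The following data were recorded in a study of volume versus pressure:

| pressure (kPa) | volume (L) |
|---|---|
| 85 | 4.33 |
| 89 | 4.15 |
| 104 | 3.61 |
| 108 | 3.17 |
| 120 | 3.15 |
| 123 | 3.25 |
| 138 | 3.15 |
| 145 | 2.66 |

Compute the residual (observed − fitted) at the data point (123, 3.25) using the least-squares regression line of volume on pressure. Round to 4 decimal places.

0.0325

n = 8, Σx = 912, Σy = 27.47, Σxy = 3053.35, Σx² = 107224
Sxx = Σx² − (Σx)²/n = 107224 − 103968 = 3256
Sxy = Σxy − (Σx)(Σy)/n = 3053.35 − 3131.58 = -78.23
b = Sxy/Sxx = -78.23/3256 = -0.024026
a = ȳ − b·x̄ = 3.43375 − (-0.024026)·114 = 6.172761
ŷ(123) = 6.172761 + (-0.024026)·123 = 3.217512
residual = y − ŷ = 3.25 − 3.217512 = 0.032488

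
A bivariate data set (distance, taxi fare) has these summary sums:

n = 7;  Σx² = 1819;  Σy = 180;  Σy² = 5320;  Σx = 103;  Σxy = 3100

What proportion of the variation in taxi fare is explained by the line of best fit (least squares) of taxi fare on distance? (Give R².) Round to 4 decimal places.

Sxx = Σx² − (Σx)²/n = 1819 − 1515.571429 = 303.428571
Sxy = Σxy − (Σx)(Σy)/n = 3100 − 2648.571429 = 451.428571
Syy = Σy² − (Σy)²/n = 5320 − 4628.571429 = 691.428571
R² = Sxy²/(Sxx·Syy) = (451.428571)²/(303.428571·691.428571) = 0.971347

0.9713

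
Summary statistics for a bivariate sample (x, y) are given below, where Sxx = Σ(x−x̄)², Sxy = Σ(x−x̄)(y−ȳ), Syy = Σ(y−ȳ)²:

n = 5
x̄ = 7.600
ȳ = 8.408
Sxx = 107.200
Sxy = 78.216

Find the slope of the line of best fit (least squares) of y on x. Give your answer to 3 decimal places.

0.730

b = Sxy/Sxx = 78.216/107.2 = 0.729627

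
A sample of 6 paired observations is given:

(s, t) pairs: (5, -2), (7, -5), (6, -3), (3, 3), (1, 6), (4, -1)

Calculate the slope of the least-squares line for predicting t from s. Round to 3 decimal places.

-1.857

n = 6, Σx = 26, Σy = -2, Σxy = -52, Σx² = 136
Sxx = Σx² − (Σx)²/n = 136 − 112.666667 = 23.333333
Sxy = Σxy − (Σx)(Σy)/n = -52 − (-8.666667) = -43.333333
b = Sxy/Sxx = -43.333333/23.333333 = -1.857143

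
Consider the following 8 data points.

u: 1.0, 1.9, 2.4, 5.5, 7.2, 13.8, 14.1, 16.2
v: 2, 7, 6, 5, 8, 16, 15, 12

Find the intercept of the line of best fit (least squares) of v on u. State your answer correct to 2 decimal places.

3.24

n = 8, Σx = 62.1, Σy = 71, Σxy = 741.5, Σx² = 744.15
Sxx = Σx² − (Σx)²/n = 744.15 − 482.05125 = 262.09875
Sxy = Σxy − (Σx)(Σy)/n = 741.5 − 551.1375 = 190.3625
b = Sxy/Sxx = 190.3625/262.09875 = 0.726301
a = ȳ − b·x̄ = 8.875 − 0.726301·7.7625 = 3.237091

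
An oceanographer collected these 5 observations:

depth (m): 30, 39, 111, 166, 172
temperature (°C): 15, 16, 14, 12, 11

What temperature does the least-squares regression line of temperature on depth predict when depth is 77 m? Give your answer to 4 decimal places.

n = 5, Σx = 518, Σy = 68, Σxy = 6512, Σx² = 71882
Sxx = Σx² − (Σx)²/n = 71882 − 53664.8 = 18217.2
Sxy = Σxy − (Σx)(Σy)/n = 6512 − 7044.8 = -532.8
b = Sxy/Sxx = -532.8/18217.2 = -0.029247
a = ȳ − b·x̄ = 13.6 − (-0.029247)·103.6 = 16.629998
ŷ(77) = a + b·77 = 16.629998 + (-0.029247)·77 = 14.377972

14.3780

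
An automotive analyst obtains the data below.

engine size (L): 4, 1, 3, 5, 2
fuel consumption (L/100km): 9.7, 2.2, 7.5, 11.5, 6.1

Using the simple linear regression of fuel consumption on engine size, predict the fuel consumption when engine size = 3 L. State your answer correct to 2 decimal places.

n = 5, Σx = 15, Σy = 37, Σxy = 133.2, Σx² = 55
Sxx = Σx² − (Σx)²/n = 55 − 45 = 10
Sxy = Σxy − (Σx)(Σy)/n = 133.2 − 111 = 22.2
b = Sxy/Sxx = 22.2/10 = 2.22
a = ȳ − b·x̄ = 7.4 − 2.22·3 = 0.74
ŷ(3) = a + b·3 = 0.74 + 2.22·3 = 7.4

7.40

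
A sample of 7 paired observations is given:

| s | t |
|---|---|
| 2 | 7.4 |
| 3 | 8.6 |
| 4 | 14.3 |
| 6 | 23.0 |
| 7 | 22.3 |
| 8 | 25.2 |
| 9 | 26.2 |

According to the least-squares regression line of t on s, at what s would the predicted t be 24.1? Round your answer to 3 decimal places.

7.613

n = 7, Σx = 39, Σy = 127, Σxy = 829.3, Σx² = 259
Sxx = Σx² − (Σx)²/n = 259 − 217.285714 = 41.714286
Sxy = Σxy − (Σx)(Σy)/n = 829.3 − 707.571429 = 121.728571
b = Sxy/Sxx = 121.728571/41.714286 = 2.918151
a = ȳ − b·x̄ = 18.142857 − 2.918151·5.571429 = 1.884589
Set a + b·x = 24.1: x = (24.1 − 1.884589) / 2.918151 = 7.612839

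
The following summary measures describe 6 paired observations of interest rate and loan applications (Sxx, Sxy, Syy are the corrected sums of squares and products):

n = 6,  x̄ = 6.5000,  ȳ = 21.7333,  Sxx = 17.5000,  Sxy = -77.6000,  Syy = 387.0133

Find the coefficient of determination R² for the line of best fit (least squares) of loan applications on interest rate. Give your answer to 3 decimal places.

0.889

R² = Sxy²/(Sxx·Syy) = (-77.6)²/(17.5·387.0133) = 0.889118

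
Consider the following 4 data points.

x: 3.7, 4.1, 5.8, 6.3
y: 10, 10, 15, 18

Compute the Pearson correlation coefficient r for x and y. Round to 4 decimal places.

0.9802

n = 4, Σx = 19.9, Σy = 53, Σxy = 278.4, Σx² = 103.83, Σy² = 749
Sxx = Σx² − (Σx)²/n = 103.83 − 99.0025 = 4.8275
Sxy = Σxy − (Σx)(Σy)/n = 278.4 − 263.675 = 14.725
Syy = Σy² − (Σy)²/n = 749 − 702.25 = 46.75
r = Sxy/√(Sxx·Syy) = 14.725/√(225.685625) = 14.725/15.022837 = 0.980174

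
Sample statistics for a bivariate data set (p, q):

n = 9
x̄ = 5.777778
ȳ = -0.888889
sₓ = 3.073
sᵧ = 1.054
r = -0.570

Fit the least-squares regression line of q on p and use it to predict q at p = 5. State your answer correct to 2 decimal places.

b = r · sᵧ/sₓ = -0.57 · 1.054/3.073 = -0.195503
a = ȳ − b·x̄ = -0.888889 − (-0.195503)·5.777778 = 0.240683
ŷ(5) = a + b·5 = 0.240683 + (-0.195503)·5 = -0.736831

-0.74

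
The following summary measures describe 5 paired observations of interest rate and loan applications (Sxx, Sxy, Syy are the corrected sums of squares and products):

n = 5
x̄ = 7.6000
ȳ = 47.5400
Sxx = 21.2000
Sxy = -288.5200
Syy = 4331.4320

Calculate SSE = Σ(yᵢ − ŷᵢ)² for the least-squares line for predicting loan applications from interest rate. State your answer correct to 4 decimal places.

b = Sxy/Sxx = -288.52/21.2 = -13.609434
SSE = Syy − b·Sxy = 4331.432 − (-13.609434)·(-288.52) = 404.838113

404.8381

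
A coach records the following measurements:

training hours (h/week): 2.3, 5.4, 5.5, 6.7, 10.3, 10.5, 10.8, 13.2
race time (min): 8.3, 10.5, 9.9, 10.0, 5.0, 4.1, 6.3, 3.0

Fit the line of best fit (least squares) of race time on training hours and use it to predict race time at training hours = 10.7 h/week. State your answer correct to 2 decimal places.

5.40

n = 8, Σx = 64.7, Σy = 57.1, Σxy = 399.43, Σx² = 616.81
Sxx = Σx² − (Σx)²/n = 616.81 − 523.26125 = 93.54875
Sxy = Σxy − (Σx)(Σy)/n = 399.43 − 461.79625 = -62.36625
b = Sxy/Sxx = -62.36625/93.54875 = -0.666671
a = ȳ − b·x̄ = 7.1375 − (-0.666671)·8.0875 = 12.529203
ŷ(10.7) = a + b·10.7 = 12.529203 + (-0.666671)·10.7 = 5.395822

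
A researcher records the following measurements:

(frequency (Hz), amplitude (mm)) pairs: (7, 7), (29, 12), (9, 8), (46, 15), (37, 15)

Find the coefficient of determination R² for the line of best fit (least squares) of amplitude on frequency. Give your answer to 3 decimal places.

n = 5, Σx = 128, Σy = 57, Σxy = 1714, Σx² = 4456, Σy² = 707
Sxx = Σx² − (Σx)²/n = 4456 − 3276.8 = 1179.2
Sxy = Σxy − (Σx)(Σy)/n = 1714 − 1459.2 = 254.8
Syy = Σy² − (Σy)²/n = 707 − 649.8 = 57.2
R² = Sxy²/(Sxx·Syy) = (254.8)²/(1179.2·57.2) = 0.962532

0.963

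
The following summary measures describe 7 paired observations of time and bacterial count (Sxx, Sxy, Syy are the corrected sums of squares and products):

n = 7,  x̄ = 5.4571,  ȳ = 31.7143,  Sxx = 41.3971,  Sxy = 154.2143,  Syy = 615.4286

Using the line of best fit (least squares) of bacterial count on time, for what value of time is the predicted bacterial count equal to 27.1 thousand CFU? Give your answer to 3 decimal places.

4.218

b = Sxy/Sxx = 154.2143/41.3971 = 3.725244
a = ȳ − b·x̄ = 31.7143 − 3.725244·5.4571 = 11.385271
Set a + b·x = 27.1: x = (27.1 − 11.385271) / 3.725244 = 4.218443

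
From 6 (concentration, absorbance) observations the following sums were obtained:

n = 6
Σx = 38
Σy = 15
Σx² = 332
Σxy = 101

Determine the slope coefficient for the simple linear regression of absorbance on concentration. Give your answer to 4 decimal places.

Sxx = Σx² − (Σx)²/n = 332 − 240.666667 = 91.333333
Sxy = Σxy − (Σx)(Σy)/n = 101 − 95 = 6
b = Sxy/Sxx = 6/91.333333 = 0.065693

0.0657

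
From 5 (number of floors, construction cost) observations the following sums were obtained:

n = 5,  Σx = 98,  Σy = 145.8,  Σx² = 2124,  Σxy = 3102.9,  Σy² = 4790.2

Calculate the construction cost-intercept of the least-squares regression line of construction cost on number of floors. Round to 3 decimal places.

Sxx = Σx² − (Σx)²/n = 2124 − 1920.8 = 203.2
Sxy = Σxy − (Σx)(Σy)/n = 3102.9 − 2857.68 = 245.22
b = Sxy/Sxx = 245.22/203.2 = 1.206791
a = ȳ − b·x̄ = 29.16 − 1.206791·19.6 = 5.506890

5.507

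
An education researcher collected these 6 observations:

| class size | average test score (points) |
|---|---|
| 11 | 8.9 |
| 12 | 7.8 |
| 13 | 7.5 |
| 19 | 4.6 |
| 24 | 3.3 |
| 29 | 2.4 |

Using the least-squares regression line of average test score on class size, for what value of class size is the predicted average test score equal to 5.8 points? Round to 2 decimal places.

17.86

n = 6, Σx = 108, Σy = 34.5, Σxy = 525.2, Σx² = 2212
Sxx = Σx² − (Σx)²/n = 2212 − 1944 = 268
Sxy = Σxy − (Σx)(Σy)/n = 525.2 − 621 = -95.8
b = Sxy/Sxx = -95.8/268 = -0.357463
a = ȳ − b·x̄ = 5.75 − (-0.357463)·18 = 12.184328
Set a + b·x = 5.8: x = (5.8 − 12.184328) / (-0.357463) = 17.860125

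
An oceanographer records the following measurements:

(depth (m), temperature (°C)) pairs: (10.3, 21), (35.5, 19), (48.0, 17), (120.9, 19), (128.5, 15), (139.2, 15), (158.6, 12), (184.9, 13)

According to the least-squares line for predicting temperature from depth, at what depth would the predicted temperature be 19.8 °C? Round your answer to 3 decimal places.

n = 8, Σx = 825.9, Σy = 131, Σxy = 12326.3, Σx² = 113518.01
Sxx = Σx² − (Σx)²/n = 113518.01 − 85263.85125 = 28254.15875
Sxy = Σxy − (Σx)(Σy)/n = 12326.3 − 13524.1125 = -1197.8125
b = Sxy/Sxx = -1197.8125/28254.15875 = -0.042394
a = ȳ − b·x̄ = 16.375 − (-0.042394)·103.2375 = 20.751671
Set a + b·x = 19.8: x = (19.8 − 20.751671) / (-0.042394) = 22.448150

22.448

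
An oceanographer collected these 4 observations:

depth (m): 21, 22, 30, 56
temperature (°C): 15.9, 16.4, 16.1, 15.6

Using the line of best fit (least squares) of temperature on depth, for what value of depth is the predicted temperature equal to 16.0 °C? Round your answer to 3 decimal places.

n = 4, Σx = 129, Σy = 64, Σxy = 2051.3, Σx² = 4961
Sxx = Σx² − (Σx)²/n = 4961 − 4160.25 = 800.75
Sxy = Σxy − (Σx)(Σy)/n = 2051.3 − 2064 = -12.7
b = Sxy/Sxx = -12.7/800.75 = -0.015860
a = ȳ − b·x̄ = 16 − (-0.015860)·32.25 = 16.511489
Set a + b·x = 16.0: x = (16.0 − 16.511489) / (-0.015860) = 32.25

32.250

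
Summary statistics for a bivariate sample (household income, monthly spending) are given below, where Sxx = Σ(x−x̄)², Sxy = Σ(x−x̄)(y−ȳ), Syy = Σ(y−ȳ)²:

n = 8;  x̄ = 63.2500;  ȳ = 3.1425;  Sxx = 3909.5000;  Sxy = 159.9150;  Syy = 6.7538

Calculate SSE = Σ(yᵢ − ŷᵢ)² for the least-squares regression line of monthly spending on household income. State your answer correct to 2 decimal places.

0.21

b = Sxy/Sxx = 159.915/3909.5 = 0.040904
SSE = Syy − b·Sxy = 6.7538 − 0.040904·159.915 = 0.212604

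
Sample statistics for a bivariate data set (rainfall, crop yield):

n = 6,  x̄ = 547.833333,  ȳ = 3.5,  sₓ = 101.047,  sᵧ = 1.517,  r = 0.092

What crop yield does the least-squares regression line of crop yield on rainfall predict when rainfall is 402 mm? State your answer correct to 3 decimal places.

b = r · sᵧ/sₓ = 0.092 · 1.517/101.047 = 0.001381
a = ȳ − b·x̄ = 3.5 − 0.001381·547.833333 = 2.743344
ŷ(402) = a + b·402 = 2.743344 + 0.001381·402 = 3.298578

3.299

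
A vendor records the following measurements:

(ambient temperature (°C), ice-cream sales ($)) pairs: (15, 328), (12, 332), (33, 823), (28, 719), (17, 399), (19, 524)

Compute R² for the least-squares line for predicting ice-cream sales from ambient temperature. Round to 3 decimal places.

0.970

n = 6, Σx = 124, Σy = 3125, Σxy = 72934, Σx² = 2892, Σy² = 1845875
Sxx = Σx² − (Σx)²/n = 2892 − 2562.666667 = 329.333333
Sxy = Σxy − (Σx)(Σy)/n = 72934 − 64583.333333 = 8350.666667
Syy = Σy² − (Σy)²/n = 1845875 − 1627604.166667 = 218270.833333
R² = Sxy²/(Sxx·Syy) = (8350.666667)²/(329.333333·218270.833333) = 0.970087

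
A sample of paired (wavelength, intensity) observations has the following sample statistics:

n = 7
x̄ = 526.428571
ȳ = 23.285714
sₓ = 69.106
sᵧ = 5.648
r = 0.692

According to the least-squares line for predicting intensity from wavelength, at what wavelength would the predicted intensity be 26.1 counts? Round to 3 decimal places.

576.189

b = r · sᵧ/sₓ = 0.692 · 5.648/69.106 = 0.056557
a = ȳ − b·x̄ = 23.285714 − 0.056557·526.428571 = -6.487415
Set a + b·x = 26.1: x = (26.1 − (-6.487415)) / 0.056557 = 576.188895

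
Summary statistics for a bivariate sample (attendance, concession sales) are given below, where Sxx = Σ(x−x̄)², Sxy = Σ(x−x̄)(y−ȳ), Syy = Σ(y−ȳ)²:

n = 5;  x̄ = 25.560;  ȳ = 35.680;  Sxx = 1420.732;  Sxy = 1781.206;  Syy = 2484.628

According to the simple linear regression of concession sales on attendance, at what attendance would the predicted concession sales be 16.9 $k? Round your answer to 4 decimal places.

10.5806

b = Sxy/Sxx = 1781.206/1420.732 = 1.253724
a = ȳ − b·x̄ = 35.68 − 1.253724·25.56 = 3.634811
Set a + b·x = 16.9: x = (16.9 − 3.634811) / 1.253724 = 10.580628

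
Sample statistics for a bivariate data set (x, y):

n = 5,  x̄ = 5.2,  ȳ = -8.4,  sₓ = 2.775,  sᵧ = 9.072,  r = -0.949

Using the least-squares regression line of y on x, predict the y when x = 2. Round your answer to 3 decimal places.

b = r · sᵧ/sₓ = -0.949 · 9.072/2.775 = -3.102461
a = ȳ − b·x̄ = -8.4 − (-3.102461)·5.2 = 7.732795
ŷ(2) = a + b·2 = 7.732795 + (-3.102461)·2 = 1.527874

1.528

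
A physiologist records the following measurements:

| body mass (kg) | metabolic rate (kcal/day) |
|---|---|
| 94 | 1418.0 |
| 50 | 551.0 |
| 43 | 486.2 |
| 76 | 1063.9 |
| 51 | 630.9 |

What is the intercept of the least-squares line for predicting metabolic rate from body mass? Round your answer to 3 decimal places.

-334.155

n = 5, Σx = 314, Σy = 4150, Σxy = 294780.9, Σx² = 21562
Sxx = Σx² − (Σx)²/n = 21562 − 19719.2 = 1842.8
Sxy = Σxy − (Σx)(Σy)/n = 294780.9 − 260620 = 34160.9
b = Sxy/Sxx = 34160.9/1842.8 = 18.537497
a = ȳ − b·x̄ = 830 − 18.537497·62.8 = -334.154830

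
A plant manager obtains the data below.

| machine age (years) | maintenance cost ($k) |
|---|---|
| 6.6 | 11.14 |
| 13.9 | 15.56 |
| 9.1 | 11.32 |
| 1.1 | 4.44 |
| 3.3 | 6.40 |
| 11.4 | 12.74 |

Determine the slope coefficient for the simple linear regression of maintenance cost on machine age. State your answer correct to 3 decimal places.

0.829

n = 6, Σx = 45.4, Σy = 61.6, Σxy = 564.06, Σx² = 461.64
Sxx = Σx² − (Σx)²/n = 461.64 − 343.526667 = 118.113333
Sxy = Σxy − (Σx)(Σy)/n = 564.06 − 466.106667 = 97.953333
b = Sxy/Sxx = 97.953333/118.113333 = 0.829316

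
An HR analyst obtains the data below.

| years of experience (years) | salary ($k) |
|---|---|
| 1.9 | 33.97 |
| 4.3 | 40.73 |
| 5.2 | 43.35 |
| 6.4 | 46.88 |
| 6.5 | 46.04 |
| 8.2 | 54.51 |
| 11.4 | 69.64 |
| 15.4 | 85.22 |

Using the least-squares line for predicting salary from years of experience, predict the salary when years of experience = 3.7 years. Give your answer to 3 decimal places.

37.888

n = 8, Σx = 59.3, Σy = 420.34, Σxy = 3617.66, Σx² = 566.71
Sxx = Σx² − (Σx)²/n = 566.71 − 439.56125 = 127.14875
Sxy = Σxy − (Σx)(Σy)/n = 3617.66 − 3115.77025 = 501.88975
b = Sxy/Sxx = 501.88975/127.14875 = 3.947265
a = ȳ − b·x̄ = 52.5425 − 3.947265·7.4125 = 23.283402
ŷ(3.7) = a + b·3.7 = 23.283402 + 3.947265·3.7 = 37.888280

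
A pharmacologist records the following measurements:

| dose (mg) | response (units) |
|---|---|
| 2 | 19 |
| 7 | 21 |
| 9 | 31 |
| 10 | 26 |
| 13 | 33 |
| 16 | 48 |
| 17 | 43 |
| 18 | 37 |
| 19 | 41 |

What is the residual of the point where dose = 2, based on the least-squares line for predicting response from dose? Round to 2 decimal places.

1.80

n = 9, Σx = 111, Σy = 299, Σxy = 4097, Σx² = 1633
Sxx = Σx² − (Σx)²/n = 1633 − 1369 = 264
Sxy = Σxy − (Σx)(Σy)/n = 4097 − 3687.666667 = 409.333333
b = Sxy/Sxx = 409.333333/264 = 1.550505
a = ȳ − b·x̄ = 33.222222 − 1.550505·12.333333 = 14.099327
ŷ(2) = 14.099327 + 1.550505·2 = 17.200337
residual = y − ŷ = 19 − 17.200337 = 1.799663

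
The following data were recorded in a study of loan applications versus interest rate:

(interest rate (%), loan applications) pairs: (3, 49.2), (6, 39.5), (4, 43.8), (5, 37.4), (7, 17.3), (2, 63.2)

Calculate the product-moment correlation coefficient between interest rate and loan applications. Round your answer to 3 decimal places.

n = 6, Σx = 27, Σy = 250.4, Σxy = 994.3, Σx² = 139, Σy² = 11591.62
Sxx = Σx² − (Σx)²/n = 139 − 121.5 = 17.5
Sxy = Σxy − (Σx)(Σy)/n = 994.3 − 1126.8 = -132.5
Syy = Σy² − (Σy)²/n = 11591.62 − 10450.026667 = 1141.593333
r = Sxy/√(Sxx·Syy) = -132.5/√(19977.883333) = -132.5/141.343140 = -0.937435

-0.937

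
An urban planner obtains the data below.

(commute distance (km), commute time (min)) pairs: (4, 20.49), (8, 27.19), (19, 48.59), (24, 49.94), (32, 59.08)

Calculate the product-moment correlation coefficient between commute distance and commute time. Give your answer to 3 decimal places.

0.982

n = 5, Σx = 87, Σy = 205.29, Σxy = 4311.81, Σx² = 2041, Σy² = 9504.5743
Sxx = Σx² − (Σx)²/n = 2041 − 1513.8 = 527.2
Sxy = Σxy − (Σx)(Σy)/n = 4311.81 − 3572.046 = 739.764
Syy = Σy² − (Σy)²/n = 9504.5743 − 8428.79682 = 1075.77748
r = Sxy/√(Sxx·Syy) = 739.764/√(567149.887456) = 739.764/753.093545 = 0.982300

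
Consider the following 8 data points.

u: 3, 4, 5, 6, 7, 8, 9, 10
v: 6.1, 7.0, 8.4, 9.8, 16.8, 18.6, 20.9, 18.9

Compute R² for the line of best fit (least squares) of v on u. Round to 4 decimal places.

0.8953

n = 8, Σx = 52, Σy = 106.5, Σxy = 790.6, Σx² = 380, Σy² = 1675.03
Sxx = Σx² − (Σx)²/n = 380 − 338 = 42
Sxy = Σxy − (Σx)(Σy)/n = 790.6 − 692.25 = 98.35
Syy = Σy² − (Σy)²/n = 1675.03 − 1417.78125 = 257.24875
R² = Sxy²/(Sxx·Syy) = (98.35)²/(42·257.24875) = 0.895254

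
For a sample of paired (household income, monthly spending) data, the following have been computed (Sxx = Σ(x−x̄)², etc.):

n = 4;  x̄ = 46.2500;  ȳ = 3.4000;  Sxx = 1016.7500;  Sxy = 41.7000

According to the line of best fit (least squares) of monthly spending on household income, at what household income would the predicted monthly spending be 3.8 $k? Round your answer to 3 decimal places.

56.003

b = Sxy/Sxx = 41.7/1016.75 = 0.041013
a = ȳ − b·x̄ = 3.4 − 0.041013·46.25 = 1.503147
Set a + b·x = 3.8: x = (3.8 − 1.503147) / 0.041013 = 56.002998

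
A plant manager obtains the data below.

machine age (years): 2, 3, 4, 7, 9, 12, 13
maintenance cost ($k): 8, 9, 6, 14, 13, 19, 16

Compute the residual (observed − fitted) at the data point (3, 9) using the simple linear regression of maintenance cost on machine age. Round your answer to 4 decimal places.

0.8557

n = 7, Σx = 50, Σy = 85, Σxy = 718, Σx² = 472
Sxx = Σx² − (Σx)²/n = 472 − 357.142857 = 114.857143
Sxy = Σxy − (Σx)(Σy)/n = 718 − 607.142857 = 110.857143
b = Sxy/Sxx = 110.857143/114.857143 = 0.965174
a = ȳ − b·x̄ = 12.142857 − 0.965174·7.142857 = 5.248756
ŷ(3) = 5.248756 + 0.965174·3 = 8.144279
residual = y − ŷ = 9 − 8.144279 = 0.855721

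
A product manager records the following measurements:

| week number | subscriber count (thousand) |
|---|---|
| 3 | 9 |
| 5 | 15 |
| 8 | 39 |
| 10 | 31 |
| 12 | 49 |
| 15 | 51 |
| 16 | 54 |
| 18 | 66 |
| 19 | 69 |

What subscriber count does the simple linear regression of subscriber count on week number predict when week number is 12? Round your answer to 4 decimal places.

n = 9, Σx = 106, Σy = 383, Σxy = 5440, Σx² = 1508
Sxx = Σx² − (Σx)²/n = 1508 − 1248.444444 = 259.555556
Sxy = Σxy − (Σx)(Σy)/n = 5440 − 4510.888889 = 929.111111
b = Sxy/Sxx = 929.111111/259.555556 = 3.579623
a = ȳ − b·x̄ = 42.555556 − 3.579623·11.777778 = 0.395548
ŷ(12) = a + b·12 = 0.395548 + 3.579623·12 = 43.351027

43.3510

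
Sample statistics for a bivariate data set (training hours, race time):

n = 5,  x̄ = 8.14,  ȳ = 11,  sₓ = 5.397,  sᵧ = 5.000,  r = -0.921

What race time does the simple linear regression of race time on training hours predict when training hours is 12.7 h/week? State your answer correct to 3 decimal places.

b = r · sᵧ/sₓ = -0.921 · 5/5.397 = -0.853252
a = ȳ − b·x̄ = 11 − (-0.853252)·8.14 = 17.945470
ŷ(12.7) = a + b·12.7 = 17.945470 + (-0.853252)·12.7 = 7.109172

7.109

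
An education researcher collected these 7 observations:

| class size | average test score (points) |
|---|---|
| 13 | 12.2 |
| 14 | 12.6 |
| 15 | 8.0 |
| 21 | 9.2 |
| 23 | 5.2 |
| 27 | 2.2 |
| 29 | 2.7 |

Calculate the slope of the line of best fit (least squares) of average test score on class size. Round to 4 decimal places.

n = 7, Σx = 142, Σy = 52.1, Σxy = 905.5, Σx² = 3130
Sxx = Σx² − (Σx)²/n = 3130 − 2880.571429 = 249.428571
Sxy = Σxy − (Σx)(Σy)/n = 905.5 − 1056.885714 = -151.385714
b = Sxy/Sxx = -151.385714/249.428571 = -0.606930

-0.6069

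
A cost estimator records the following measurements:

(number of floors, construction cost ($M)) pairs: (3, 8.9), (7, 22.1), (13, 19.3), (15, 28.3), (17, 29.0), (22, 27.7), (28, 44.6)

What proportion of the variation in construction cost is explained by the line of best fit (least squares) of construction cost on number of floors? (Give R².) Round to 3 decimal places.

n = 7, Σx = 105, Σy = 179.9, Σxy = 3208, Σx² = 2009, Σy² = 5338.45
Sxx = Σx² − (Σx)²/n = 2009 − 1575 = 434
Sxy = Σxy − (Σx)(Σy)/n = 3208 − 2698.5 = 509.5
Syy = Σy² − (Σy)²/n = 5338.45 − 4623.43 = 715.02
R² = Sxy²/(Sxx·Syy) = (509.5)²/(434·715.02) = 0.836528

0.837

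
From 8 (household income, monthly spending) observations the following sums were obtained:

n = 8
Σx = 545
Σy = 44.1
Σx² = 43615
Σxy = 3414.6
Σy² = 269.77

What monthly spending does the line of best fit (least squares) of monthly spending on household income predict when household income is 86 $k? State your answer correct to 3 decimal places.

6.643

Sxx = Σx² − (Σx)²/n = 43615 − 37128.125 = 6486.875
Sxy = Σxy − (Σx)(Σy)/n = 3414.6 − 3004.3125 = 410.2875
b = Sxy/Sxx = 410.2875/6486.875 = 0.063249
a = ȳ − b·x̄ = 5.5125 − 0.063249·68.125 = 1.203671
ŷ(86) = a + b·86 = 1.203671 + 0.063249·86 = 6.643074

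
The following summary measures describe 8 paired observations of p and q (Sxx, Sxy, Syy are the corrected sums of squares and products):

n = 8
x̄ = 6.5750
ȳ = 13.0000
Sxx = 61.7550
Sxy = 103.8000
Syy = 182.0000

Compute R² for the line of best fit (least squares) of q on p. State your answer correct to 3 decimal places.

0.959

R² = Sxy²/(Sxx·Syy) = (103.8)²/(61.755·182) = 0.958630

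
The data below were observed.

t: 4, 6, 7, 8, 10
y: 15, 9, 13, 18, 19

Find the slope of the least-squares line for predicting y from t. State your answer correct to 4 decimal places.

n = 5, Σx = 35, Σy = 74, Σxy = 539, Σx² = 265
Sxx = Σx² − (Σx)²/n = 265 − 245 = 20
Sxy = Σxy − (Σx)(Σy)/n = 539 − 518 = 21
b = Sxy/Sxx = 21/20 = 1.05

1.0500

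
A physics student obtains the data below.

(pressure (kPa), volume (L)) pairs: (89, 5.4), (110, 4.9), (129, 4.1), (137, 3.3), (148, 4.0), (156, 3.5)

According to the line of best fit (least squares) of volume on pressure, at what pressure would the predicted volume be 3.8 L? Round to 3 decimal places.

n = 6, Σx = 769, Σy = 25.2, Σxy = 3138.6, Σx² = 101671
Sxx = Σx² − (Σx)²/n = 101671 − 98560.166667 = 3110.833333
Sxy = Σxy − (Σx)(Σy)/n = 3138.6 − 3229.8 = -91.2
b = Sxy/Sxx = -91.2/3110.833333 = -0.029317
a = ȳ − b·x̄ = 4.2 − (-0.029317)·128.166667 = 7.957450
Set a + b·x = 3.8: x = (3.8 − 7.957450) / (-0.029317) = 141.810673

141.811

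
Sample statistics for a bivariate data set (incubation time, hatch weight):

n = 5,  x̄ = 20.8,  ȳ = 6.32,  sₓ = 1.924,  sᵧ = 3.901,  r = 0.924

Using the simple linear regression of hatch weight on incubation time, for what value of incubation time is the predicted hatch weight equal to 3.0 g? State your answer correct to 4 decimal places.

b = r · sᵧ/sₓ = 0.924 · 3.901/1.924 = 1.873453
a = ȳ − b·x̄ = 6.32 − 1.873453·20.8 = -32.647827
Set a + b·x = 3.0: x = (3.0 − (-32.647827)) / 1.873453 = 19.027871

19.0279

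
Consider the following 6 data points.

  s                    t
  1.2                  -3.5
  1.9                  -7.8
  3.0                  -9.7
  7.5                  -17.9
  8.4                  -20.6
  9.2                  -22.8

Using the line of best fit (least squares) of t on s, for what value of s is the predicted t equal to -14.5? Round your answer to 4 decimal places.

5.5612

n = 6, Σx = 31.2, Σy = -82.3, Σxy = -565.17, Σx² = 225.5
Sxx = Σx² − (Σx)²/n = 225.5 − 162.24 = 63.26
Sxy = Σxy − (Σx)(Σy)/n = -565.17 − (-427.96) = -137.21
b = Sxy/Sxx = -137.21/63.26 = -2.168985
a = ȳ − b·x̄ = -13.716667 − (-2.168985)·5.2 = -2.437944
Set a + b·x = -14.5: x = (-14.5 − (-2.437944)) / (-2.168985) = 5.561152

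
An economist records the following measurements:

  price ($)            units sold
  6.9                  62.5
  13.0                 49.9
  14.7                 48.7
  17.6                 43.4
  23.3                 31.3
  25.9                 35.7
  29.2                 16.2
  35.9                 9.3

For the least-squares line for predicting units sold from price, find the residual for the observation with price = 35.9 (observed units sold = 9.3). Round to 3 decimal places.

n = 8, Σx = 166.5, Σy = 297, Σxy = 5020.51, Σx² = 4097.61
Sxx = Σx² − (Σx)²/n = 4097.61 − 3465.28125 = 632.32875
Sxy = Σxy − (Σx)(Σy)/n = 5020.51 − 6181.3125 = -1160.8025
b = Sxy/Sxx = -1160.8025/632.32875 = -1.835758
a = ȳ − b·x̄ = 37.125 − (-1.835758)·20.8125 = 75.331711
ŷ(35.9) = 75.331711 + (-1.835758)·35.9 = 9.428003
residual = y − ŷ = 9.3 − 9.428003 = -0.128003

-0.128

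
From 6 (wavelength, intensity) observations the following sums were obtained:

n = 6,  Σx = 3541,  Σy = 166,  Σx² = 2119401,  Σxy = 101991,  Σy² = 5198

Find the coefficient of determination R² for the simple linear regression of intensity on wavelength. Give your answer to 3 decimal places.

0.903

Sxx = Σx² − (Σx)²/n = 2119401 − 2089780.166667 = 29620.833333
Sxy = Σxy − (Σx)(Σy)/n = 101991 − 97967.666667 = 4023.333333
Syy = Σy² − (Σy)²/n = 5198 − 4592.666667 = 605.333333
R² = Sxy²/(Sxx·Syy) = (4023.333333)²/(29620.833333·605.333333) = 0.902776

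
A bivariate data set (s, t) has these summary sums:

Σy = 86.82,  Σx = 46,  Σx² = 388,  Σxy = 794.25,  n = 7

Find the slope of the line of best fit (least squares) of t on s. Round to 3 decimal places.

Sxx = Σx² − (Σx)²/n = 388 − 302.285714 = 85.714286
Sxy = Σxy − (Σx)(Σy)/n = 794.25 − 570.531429 = 223.718571
b = Sxy/Sxx = 223.718571/85.714286 = 2.61005

2.610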